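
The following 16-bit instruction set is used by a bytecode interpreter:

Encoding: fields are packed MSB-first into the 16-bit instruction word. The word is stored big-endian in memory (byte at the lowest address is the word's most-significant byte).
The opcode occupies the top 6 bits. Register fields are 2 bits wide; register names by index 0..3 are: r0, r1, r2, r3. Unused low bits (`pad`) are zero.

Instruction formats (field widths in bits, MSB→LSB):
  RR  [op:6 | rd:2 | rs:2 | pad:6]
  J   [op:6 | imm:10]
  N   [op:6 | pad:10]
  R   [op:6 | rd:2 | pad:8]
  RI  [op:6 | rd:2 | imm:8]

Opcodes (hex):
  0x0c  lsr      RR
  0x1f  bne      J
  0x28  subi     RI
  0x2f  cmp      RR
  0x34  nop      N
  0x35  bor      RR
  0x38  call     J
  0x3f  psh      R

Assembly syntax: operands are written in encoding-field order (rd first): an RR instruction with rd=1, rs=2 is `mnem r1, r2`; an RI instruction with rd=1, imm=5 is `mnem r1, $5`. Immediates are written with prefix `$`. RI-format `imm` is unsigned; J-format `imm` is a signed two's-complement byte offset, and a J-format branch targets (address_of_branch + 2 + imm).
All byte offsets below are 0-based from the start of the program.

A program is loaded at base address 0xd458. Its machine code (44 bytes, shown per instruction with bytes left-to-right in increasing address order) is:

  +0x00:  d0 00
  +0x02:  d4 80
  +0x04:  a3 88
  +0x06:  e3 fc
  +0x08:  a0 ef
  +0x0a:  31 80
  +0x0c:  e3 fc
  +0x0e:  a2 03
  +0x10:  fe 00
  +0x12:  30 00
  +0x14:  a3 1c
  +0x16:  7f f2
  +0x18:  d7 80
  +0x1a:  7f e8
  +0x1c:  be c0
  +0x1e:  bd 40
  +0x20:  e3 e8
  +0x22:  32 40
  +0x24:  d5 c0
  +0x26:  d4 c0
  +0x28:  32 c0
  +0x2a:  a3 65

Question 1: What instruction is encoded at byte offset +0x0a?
off 0x0a: read 31 80 as big → 0x3180
  op=0x3180>>10=0xc ⇒ lsr (RR)
  [9:8] rd=1 = r1
  [7:6] rs=2 = r2

lsr r1, r2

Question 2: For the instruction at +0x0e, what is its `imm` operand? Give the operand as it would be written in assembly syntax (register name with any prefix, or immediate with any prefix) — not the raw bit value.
$3

off 0x0e: read a2 03 as big → 0xa203
  top 6b → 0x28 → subi [RI]
  rd: (w>>8)&0x3=0x2 → r2
  imm: (w>>0)&0xff=0x3 → $3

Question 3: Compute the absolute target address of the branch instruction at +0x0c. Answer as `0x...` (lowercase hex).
off 0x0c: read e3 fc as big → 0xe3fc
  top 6b → 0x38 → call [J]
  imm@[9:0]=0x3fc (s10→-4) ⇒ $-4
  target = base 0xd458 + off 0x0c + 2 + imm -4 = 0xd462

0xd462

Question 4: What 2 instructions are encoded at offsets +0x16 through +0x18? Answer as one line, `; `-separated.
+0x16: 7f f2 ⇒ word 0x7ff2 (big)
  opcode bits[15:10]=0x1f: bne/J
  imm: (w>>0)&0x3ff=0x3f2 (s10→-14) → $-14
+0x18: d7 80 ⇒ word 0xd780 (big)
  opcode bits[15:10]=0x35: bor/RR
  rd: (w>>8)&0x3=0x3 → r3
  rs: (w>>6)&0x3=0x2 → r2

bne $-14; bor r3, r2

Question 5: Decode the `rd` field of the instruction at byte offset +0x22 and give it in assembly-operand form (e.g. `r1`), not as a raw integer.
off 0x22: read 32 40 as big → 0x3240
  opcode bits[15:10]=0xc: lsr/RR
  rd: (w>>8)&0x3=0x2 → r2
  rs: (w>>6)&0x3=0x1 → r1

r2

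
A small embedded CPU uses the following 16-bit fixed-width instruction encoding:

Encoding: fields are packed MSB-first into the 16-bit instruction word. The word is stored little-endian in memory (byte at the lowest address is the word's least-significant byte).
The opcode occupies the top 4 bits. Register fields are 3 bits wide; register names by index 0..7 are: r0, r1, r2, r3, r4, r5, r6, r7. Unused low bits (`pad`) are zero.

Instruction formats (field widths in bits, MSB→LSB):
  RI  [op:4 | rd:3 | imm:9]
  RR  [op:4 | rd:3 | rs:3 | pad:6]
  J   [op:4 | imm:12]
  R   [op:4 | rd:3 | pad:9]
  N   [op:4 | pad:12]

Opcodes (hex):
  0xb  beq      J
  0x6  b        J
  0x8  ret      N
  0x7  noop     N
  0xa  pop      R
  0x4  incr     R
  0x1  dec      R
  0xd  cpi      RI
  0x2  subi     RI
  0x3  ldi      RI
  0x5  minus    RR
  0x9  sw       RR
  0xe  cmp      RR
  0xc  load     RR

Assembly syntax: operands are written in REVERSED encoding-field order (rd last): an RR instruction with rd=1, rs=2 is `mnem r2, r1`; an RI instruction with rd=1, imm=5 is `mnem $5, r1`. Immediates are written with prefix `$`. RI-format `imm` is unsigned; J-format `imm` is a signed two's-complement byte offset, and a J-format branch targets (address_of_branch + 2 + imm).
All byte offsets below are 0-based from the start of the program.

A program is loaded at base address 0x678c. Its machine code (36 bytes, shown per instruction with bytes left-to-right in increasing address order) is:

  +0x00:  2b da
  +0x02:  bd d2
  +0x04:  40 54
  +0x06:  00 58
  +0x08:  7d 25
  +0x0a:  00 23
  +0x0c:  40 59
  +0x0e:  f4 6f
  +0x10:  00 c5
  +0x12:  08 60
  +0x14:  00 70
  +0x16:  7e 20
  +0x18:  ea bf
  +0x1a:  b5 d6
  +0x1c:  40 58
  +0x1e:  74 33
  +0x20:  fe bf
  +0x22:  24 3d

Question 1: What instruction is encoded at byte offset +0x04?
+0x04: 40 54 ⇒ word 0x5440 (little)
  top 4b → 0x5 → minus [RR]
  [11:9] rd=2 = r2
  [8:6] rs=1 = r1

minus r1, r2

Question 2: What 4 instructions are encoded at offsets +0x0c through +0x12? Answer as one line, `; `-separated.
[0c] 40 59 → 0x5940
  top 4b → 0x5 → minus [RR]
  rd@[11:9]=0x4 ⇒ r4
  rs@[8:6]=0x5 ⇒ r5
[0e] f4 6f → 0x6ff4
  top 4b → 0x6 → b [J]
  imm@[11:0]=0xff4 (s12→-12) ⇒ $-12
[10] 00 c5 → 0xc500
  top 4b → 0xc → load [RR]
  rd@[11:9]=0x2 ⇒ r2
  rs@[8:6]=0x4 ⇒ r4
[12] 08 60 → 0x6008
  top 4b → 0x6 → b [J]
  imm@[11:0]=0x8 ⇒ $8

minus r5, r4; b $-12; load r4, r2; b $8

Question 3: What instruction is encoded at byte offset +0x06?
off 0x06: read 00 58 as little → 0x5800
  op=0x5800>>12=0x5 ⇒ minus (RR)
  rd@[11:9]=0x4 ⇒ r4
  rs@[8:6]=0x0 ⇒ r0

minus r0, r4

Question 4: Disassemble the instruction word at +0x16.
off 0x16: read 7e 20 as little → 0x207e
  op=0x207e>>12=0x2 ⇒ subi (RI)
  rd@[11:9]=0x0 ⇒ r0
  imm@[8:0]=0x7e ⇒ $126

subi $126, r0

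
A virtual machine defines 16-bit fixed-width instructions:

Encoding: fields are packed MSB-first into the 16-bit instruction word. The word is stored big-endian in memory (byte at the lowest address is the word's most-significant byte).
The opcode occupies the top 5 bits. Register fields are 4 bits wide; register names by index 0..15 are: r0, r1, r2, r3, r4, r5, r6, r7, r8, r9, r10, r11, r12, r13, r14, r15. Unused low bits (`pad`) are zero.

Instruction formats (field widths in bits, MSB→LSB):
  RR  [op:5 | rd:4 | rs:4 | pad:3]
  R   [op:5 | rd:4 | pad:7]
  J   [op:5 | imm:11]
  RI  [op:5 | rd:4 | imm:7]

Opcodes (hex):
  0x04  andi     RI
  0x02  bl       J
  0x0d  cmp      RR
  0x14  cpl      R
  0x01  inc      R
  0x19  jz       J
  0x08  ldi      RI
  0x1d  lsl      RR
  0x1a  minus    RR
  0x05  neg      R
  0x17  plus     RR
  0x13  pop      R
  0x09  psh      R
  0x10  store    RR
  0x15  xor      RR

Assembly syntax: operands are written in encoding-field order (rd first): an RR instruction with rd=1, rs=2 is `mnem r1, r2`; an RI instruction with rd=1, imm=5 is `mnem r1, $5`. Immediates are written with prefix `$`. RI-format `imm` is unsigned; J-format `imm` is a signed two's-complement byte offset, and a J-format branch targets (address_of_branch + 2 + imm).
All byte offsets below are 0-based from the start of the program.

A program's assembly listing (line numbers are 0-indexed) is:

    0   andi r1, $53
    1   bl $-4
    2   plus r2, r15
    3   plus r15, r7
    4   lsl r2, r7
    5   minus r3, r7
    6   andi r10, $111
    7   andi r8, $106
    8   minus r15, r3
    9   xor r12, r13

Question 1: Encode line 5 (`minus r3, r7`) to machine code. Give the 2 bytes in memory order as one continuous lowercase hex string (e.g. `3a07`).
d1b8

L5: minus op=0x1a:5|rd=3:4|rs=7:4|pad=0:3 ⇒ 0xd1b8 ⇒ big d1 b8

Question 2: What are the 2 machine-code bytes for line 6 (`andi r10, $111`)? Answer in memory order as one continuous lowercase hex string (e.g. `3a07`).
6. andi fields op=0x4:5|rd=10:4|imm=111:7 → word 256fh → 25 6f

256f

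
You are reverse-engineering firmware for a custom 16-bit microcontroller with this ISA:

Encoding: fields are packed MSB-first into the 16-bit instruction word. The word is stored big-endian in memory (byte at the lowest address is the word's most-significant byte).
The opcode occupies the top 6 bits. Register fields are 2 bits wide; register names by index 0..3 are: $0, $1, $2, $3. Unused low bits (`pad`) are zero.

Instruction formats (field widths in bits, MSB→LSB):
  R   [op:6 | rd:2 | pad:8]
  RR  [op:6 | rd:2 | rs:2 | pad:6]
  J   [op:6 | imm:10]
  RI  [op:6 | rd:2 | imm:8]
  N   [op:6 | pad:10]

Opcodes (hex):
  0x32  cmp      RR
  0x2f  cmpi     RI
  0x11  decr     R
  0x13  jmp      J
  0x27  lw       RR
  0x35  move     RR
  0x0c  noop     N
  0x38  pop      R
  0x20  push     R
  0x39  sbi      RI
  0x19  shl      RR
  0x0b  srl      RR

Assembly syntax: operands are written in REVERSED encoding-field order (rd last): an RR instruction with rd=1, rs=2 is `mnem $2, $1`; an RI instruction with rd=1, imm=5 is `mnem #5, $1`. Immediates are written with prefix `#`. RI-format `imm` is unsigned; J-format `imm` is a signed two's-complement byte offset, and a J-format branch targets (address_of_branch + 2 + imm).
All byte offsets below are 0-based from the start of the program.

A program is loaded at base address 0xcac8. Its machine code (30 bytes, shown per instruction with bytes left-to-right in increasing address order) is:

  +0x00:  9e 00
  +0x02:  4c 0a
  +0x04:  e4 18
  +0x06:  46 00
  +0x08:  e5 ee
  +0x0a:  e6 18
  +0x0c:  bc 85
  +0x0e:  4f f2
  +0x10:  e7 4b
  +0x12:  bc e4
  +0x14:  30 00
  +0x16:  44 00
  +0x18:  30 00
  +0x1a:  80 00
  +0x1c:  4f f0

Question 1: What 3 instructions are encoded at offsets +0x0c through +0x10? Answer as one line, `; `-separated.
cmpi #133, $0; jmp #-14; sbi #75, $3

+0x0c: bc 85 ⇒ word 0xbc85 (big)
  op=0xbc85>>10=0x2f ⇒ cmpi (RI)
  rd: (w>>8)&0x3=0x0 → $0
  imm: (w>>0)&0xff=0x85 → #133
+0x0e: 4f f2 ⇒ word 0x4ff2 (big)
  op=0x4ff2>>10=0x13 ⇒ jmp (J)
  imm: (w>>0)&0x3ff=0x3f2 (s10→-14) → #-14
+0x10: e7 4b ⇒ word 0xe74b (big)
  op=0xe74b>>10=0x39 ⇒ sbi (RI)
  rd: (w>>8)&0x3=0x3 → $3
  imm: (w>>0)&0xff=0x4b → #75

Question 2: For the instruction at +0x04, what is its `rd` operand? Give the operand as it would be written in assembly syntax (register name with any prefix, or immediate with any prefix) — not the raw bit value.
$0

@+04  big-endian(e4 18) = 0xe418
  top 6b → 0x39 → sbi [RI]
  rd@[9:8]=0x0 ⇒ $0
  imm@[7:0]=0x18 ⇒ #24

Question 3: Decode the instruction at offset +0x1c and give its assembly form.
off 0x1c: read 4f f0 as big → 0x4ff0
  opcode bits[15:10]=0x13: jmp/J
  imm@[9:0]=0x3f0 (s10→-16) ⇒ #-16

jmp #-16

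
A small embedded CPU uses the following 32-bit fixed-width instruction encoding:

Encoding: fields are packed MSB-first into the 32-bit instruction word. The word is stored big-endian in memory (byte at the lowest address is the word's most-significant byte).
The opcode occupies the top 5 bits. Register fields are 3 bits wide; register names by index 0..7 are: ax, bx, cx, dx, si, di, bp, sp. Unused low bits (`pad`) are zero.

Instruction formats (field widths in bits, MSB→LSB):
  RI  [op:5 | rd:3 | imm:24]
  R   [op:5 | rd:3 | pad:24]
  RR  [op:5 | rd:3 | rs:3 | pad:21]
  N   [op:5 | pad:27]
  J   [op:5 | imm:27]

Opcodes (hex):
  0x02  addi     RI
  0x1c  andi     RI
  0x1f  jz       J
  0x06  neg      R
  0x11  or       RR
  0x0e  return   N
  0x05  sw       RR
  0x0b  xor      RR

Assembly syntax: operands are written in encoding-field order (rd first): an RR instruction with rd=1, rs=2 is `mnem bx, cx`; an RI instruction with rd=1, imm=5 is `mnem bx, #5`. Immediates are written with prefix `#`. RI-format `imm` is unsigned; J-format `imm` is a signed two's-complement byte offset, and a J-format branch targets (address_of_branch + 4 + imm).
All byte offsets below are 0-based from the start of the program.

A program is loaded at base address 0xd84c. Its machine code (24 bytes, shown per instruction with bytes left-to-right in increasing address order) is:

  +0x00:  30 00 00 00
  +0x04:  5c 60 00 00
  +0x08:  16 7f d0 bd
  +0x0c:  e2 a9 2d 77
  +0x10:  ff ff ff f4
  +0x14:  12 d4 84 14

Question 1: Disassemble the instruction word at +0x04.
off 0x04: read 5c 60 00 00 as big → 0x5c600000
  opcode bits[31:27]=0xb: xor/RR
  rd@[26:24]=0x4 ⇒ si
  rs@[23:21]=0x3 ⇒ dx

xor si, dx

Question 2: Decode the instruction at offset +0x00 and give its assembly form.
+0x00: 30 00 00 00 ⇒ word 0x30000000 (big)
  op=0x30000000>>27=0x6 ⇒ neg (R)
  [26:24] rd=0 = ax

neg ax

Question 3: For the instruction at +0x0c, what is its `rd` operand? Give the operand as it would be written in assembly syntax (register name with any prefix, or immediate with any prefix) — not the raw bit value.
+0x0c: e2 a9 2d 77 ⇒ word 0xe2a92d77 (big)
  op=0xe2a92d77>>27=0x1c ⇒ andi (RI)
  rd: (w>>24)&0x7=0x2 → cx
  imm: (w>>0)&0xffffff=0xa92d77 → #11087223

cx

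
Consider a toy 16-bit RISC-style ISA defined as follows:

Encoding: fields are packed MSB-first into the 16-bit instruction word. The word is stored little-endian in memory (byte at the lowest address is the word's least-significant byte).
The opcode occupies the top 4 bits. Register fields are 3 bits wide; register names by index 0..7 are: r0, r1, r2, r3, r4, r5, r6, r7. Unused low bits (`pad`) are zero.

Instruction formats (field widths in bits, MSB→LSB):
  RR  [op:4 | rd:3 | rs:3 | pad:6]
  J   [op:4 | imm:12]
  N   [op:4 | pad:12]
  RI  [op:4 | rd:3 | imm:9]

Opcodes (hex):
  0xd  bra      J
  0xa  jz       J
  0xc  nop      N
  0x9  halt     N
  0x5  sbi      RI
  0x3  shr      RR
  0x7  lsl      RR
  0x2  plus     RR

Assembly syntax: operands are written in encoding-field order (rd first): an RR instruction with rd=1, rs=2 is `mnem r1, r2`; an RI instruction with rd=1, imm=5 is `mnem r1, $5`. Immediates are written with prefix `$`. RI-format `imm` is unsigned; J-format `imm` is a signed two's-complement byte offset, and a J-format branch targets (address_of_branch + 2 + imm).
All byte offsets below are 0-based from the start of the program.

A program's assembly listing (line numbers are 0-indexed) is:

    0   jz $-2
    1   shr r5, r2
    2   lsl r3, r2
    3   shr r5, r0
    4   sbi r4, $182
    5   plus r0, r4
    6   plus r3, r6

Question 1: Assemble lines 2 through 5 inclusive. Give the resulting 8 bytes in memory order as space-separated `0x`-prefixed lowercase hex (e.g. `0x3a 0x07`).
0x80 0x76 0x00 0x3a 0xb6 0x58 0x00 0x21

line 2 (lsl): pack op=0x7:4|rd=3:3|rs=2:3|pad=0:6 = 0x7680; little→ 80 76
line 3 (shr): pack op=0x3:4|rd=5:3|rs=0:3|pad=0:6 = 0x3a00; little→ 00 3a
line 4 (sbi): pack op=0x5:4|rd=4:3|imm=182:9 = 0x58b6; little→ b6 58
line 5 (plus): pack op=0x2:4|rd=0:3|rs=4:3|pad=0:6 = 0x2100; little→ 00 21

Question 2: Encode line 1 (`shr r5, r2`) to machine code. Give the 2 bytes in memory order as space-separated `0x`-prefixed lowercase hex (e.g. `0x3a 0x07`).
1. shr fields op=0x3:4|rd=5:3|rs=2:3|pad=0:6 → word 3a80h → 80 3a

0x80 0x3a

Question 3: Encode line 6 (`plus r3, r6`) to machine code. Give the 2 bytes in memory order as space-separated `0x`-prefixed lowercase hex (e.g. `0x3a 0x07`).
0x80 0x27

line 6 (plus): pack op=0x2:4|rd=3:3|rs=6:3|pad=0:6 = 0x2780; little→ 80 27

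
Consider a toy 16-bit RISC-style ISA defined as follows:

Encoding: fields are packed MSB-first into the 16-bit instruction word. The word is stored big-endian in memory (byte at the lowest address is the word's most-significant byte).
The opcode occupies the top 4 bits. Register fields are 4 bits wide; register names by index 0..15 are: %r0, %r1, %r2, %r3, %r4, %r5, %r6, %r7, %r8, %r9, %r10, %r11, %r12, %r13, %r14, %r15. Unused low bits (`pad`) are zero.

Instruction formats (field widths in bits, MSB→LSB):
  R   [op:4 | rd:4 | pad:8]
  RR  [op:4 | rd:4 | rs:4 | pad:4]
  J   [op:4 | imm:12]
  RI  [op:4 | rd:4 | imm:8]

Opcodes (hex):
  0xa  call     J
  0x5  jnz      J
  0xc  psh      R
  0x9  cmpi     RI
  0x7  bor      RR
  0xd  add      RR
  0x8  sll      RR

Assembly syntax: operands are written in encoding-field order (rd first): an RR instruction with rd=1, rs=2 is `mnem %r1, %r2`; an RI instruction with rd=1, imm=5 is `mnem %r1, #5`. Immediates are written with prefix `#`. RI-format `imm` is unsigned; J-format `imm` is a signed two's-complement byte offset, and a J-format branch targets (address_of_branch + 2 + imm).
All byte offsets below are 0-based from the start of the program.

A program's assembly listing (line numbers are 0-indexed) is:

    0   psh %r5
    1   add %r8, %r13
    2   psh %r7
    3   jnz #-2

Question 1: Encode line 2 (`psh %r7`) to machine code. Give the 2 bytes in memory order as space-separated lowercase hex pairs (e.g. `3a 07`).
L2: psh op=0xc:4|rd=7:4|pad=0:8 ⇒ 0xc700 ⇒ big c7 00

c7 00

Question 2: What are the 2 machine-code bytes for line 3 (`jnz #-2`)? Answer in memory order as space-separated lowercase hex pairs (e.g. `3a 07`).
3. jnz fields op=0x5:4|imm=-2:12 → word 5ffeh → 5f fe

5f fe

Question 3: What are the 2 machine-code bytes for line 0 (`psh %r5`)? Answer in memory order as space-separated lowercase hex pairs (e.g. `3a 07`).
c5 00

L0: psh op=0xc:4|rd=5:4|pad=0:8 ⇒ 0xc500 ⇒ big c5 00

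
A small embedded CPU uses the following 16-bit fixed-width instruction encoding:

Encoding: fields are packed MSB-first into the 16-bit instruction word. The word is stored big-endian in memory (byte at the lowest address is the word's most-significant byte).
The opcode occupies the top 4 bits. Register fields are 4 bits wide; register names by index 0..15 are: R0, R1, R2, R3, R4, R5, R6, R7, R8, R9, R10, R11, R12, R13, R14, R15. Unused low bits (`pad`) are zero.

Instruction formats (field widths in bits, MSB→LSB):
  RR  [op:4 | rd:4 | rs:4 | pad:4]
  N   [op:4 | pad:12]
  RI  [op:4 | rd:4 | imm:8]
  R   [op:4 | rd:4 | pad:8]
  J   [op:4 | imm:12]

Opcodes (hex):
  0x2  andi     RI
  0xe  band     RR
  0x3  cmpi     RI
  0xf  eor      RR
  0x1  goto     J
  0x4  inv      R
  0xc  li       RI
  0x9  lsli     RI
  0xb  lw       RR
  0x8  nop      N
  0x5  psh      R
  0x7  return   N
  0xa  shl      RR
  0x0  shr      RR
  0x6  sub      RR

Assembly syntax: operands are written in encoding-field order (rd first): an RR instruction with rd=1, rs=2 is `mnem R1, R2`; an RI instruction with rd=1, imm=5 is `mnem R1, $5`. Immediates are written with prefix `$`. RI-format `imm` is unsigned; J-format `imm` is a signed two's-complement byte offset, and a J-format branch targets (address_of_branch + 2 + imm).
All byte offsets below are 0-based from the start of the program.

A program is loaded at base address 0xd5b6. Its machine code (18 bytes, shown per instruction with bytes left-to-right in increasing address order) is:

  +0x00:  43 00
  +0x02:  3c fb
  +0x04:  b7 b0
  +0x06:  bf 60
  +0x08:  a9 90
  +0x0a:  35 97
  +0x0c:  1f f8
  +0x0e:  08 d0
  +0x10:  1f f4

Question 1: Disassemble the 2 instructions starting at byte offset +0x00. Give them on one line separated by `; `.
+0x00: 43 00 ⇒ word 0x4300 (big)
  op=0x4300>>12=0x4 ⇒ inv (R)
  rd@[11:8]=0x3 ⇒ R3
+0x02: 3c fb ⇒ word 0x3cfb (big)
  op=0x3cfb>>12=0x3 ⇒ cmpi (RI)
  rd@[11:8]=0xc ⇒ R12
  imm@[7:0]=0xfb ⇒ $251

inv R3; cmpi R12, $251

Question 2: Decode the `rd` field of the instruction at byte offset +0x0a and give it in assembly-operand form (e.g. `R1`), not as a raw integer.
@+0a  big-endian(35 97) = 0x3597
  top 4b → 0x3 → cmpi [RI]
  rd@[11:8]=0x5 ⇒ R5
  imm@[7:0]=0x97 ⇒ $151

R5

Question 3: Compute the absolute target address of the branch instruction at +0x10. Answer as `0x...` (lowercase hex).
0xd5bc

[10] 1f f4 → 0x1ff4
  top 4b → 0x1 → goto [J]
  [11:0] imm=4084 (s12→-12) = $-12
  target = base 0xd5b6 + off 0x10 + 2 + imm -12 = 0xd5bc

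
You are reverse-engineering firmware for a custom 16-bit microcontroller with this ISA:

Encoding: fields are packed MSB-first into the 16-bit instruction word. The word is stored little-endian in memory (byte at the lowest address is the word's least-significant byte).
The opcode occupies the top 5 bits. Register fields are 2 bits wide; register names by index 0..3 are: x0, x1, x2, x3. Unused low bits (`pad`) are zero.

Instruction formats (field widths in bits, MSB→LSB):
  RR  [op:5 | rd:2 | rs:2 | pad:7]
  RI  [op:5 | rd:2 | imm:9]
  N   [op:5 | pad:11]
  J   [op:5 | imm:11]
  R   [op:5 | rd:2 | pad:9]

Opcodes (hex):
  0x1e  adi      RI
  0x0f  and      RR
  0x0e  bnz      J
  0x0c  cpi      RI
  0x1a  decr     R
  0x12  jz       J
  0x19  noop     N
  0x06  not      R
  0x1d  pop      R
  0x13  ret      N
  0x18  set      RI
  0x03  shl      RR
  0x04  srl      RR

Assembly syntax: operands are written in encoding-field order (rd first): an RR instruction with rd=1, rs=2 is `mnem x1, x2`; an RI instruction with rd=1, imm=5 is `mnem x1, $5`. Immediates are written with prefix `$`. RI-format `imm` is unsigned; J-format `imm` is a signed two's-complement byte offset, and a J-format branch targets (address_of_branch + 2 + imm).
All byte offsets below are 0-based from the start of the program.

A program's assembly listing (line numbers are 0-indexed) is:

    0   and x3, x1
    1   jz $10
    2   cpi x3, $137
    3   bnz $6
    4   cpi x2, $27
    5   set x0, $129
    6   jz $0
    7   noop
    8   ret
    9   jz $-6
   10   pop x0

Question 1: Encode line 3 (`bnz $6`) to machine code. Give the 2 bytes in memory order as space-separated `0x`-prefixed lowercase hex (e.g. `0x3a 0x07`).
line 3 (bnz): pack op=0xe:5|imm=6:11 = 0x7006; little→ 06 70

0x06 0x70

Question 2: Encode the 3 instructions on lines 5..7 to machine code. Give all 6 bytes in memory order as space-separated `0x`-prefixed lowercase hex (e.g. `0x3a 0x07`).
L5: set op=0x18:5|rd=0:2|imm=129:9 ⇒ 0xc081 ⇒ little 81 c0
L6: jz op=0x12:5|imm=0:11 ⇒ 0x9000 ⇒ little 00 90
L7: noop op=0x19:5|pad=0:11 ⇒ 0xc800 ⇒ little 00 c8

0x81 0xc0 0x00 0x90 0x00 0xc8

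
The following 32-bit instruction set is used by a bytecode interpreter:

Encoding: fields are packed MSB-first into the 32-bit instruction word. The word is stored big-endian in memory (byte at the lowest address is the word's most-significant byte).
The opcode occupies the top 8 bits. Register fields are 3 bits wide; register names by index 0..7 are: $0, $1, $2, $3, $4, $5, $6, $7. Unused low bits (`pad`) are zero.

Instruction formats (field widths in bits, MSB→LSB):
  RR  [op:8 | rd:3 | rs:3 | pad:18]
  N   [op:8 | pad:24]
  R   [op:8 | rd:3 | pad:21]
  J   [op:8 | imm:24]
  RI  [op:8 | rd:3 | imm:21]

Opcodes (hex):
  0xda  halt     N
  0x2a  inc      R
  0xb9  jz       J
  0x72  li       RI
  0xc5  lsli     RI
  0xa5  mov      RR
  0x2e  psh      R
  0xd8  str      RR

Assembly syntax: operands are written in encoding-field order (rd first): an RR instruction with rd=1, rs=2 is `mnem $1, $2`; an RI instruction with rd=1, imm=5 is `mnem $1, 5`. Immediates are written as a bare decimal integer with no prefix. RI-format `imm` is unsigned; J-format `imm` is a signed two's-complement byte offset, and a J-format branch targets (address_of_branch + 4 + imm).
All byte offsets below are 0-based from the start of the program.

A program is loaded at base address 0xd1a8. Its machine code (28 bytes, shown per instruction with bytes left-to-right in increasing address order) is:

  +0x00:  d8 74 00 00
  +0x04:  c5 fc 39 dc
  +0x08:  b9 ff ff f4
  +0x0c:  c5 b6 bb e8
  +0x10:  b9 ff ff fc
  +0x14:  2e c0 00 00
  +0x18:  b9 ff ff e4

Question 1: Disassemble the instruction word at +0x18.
jz -28

@+18  big-endian(b9 ff ff e4) = 0xb9ffffe4
  op=0xb9ffffe4>>24=0xb9 ⇒ jz (J)
  [23:0] imm=16777188 (s24→-28) = -28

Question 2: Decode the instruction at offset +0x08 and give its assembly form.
jz -12

off 0x08: read b9 ff ff f4 as big → 0xb9fffff4
  opcode bits[31:24]=0xb9: jz/J
  [23:0] imm=16777204 (s24→-12) = -12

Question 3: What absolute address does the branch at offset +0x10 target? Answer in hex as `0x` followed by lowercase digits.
off 0x10: read b9 ff ff fc as big → 0xb9fffffc
  opcode bits[31:24]=0xb9: jz/J
  imm@[23:0]=0xfffffc (s24→-4) ⇒ -4
  target = base 0xd1a8 + off 0x10 + 4 + imm -4 = 0xd1b8

0xd1b8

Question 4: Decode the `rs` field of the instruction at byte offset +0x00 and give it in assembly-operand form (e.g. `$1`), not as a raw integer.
off 0x00: read d8 74 00 00 as big → 0xd8740000
  opcode bits[31:24]=0xd8: str/RR
  [23:21] rd=3 = $3
  [20:18] rs=5 = $5

$5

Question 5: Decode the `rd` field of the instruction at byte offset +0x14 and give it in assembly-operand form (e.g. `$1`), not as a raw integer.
off 0x14: read 2e c0 00 00 as big → 0x2ec00000
  opcode bits[31:24]=0x2e: psh/R
  rd@[23:21]=0x6 ⇒ $6

$6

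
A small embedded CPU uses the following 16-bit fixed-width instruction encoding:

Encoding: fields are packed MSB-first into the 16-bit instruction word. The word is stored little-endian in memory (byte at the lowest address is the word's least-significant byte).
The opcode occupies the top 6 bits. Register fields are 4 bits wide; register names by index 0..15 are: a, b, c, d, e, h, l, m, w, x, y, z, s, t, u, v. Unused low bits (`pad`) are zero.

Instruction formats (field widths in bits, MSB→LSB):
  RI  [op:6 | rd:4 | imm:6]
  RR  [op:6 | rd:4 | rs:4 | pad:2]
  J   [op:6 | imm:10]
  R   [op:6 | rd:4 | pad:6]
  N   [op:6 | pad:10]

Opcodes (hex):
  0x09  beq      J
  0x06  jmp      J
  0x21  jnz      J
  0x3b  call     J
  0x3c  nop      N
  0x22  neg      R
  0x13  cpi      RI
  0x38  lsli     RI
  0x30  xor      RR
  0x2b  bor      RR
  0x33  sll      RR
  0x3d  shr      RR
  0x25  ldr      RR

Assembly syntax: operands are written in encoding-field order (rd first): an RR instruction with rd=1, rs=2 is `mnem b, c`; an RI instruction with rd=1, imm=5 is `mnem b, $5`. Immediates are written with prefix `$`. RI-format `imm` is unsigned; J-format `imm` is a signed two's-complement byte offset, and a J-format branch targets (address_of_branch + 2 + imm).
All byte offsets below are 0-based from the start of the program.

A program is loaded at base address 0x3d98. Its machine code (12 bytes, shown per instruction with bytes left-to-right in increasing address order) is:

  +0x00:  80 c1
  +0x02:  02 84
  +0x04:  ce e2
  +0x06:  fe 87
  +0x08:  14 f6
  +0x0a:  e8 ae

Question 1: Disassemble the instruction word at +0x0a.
+0x0a: e8 ae ⇒ word 0xaee8 (little)
  op=0xaee8>>10=0x2b ⇒ bor (RR)
  rd: (w>>6)&0xf=0xb → z
  rs: (w>>2)&0xf=0xa → y

bor z, y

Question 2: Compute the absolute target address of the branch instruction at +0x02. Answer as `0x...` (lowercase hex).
0x3d9e

+0x02: 02 84 ⇒ word 0x8402 (little)
  op=0x8402>>10=0x21 ⇒ jnz (J)
  imm: (w>>0)&0x3ff=0x2 → $2
  target = base 0x3d98 + off 0x02 + 2 + imm 2 = 0x3d9e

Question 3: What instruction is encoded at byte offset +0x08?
+0x08: 14 f6 ⇒ word 0xf614 (little)
  top 6b → 0x3d → shr [RR]
  rd: (w>>6)&0xf=0x8 → w
  rs: (w>>2)&0xf=0x5 → h

shr w, h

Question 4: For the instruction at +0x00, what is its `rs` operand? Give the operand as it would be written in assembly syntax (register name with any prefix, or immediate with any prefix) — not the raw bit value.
@+00  little-endian(80 c1) = 0xc180
  op=0xc180>>10=0x30 ⇒ xor (RR)
  rd@[9:6]=0x6 ⇒ l
  rs@[5:2]=0x0 ⇒ a

a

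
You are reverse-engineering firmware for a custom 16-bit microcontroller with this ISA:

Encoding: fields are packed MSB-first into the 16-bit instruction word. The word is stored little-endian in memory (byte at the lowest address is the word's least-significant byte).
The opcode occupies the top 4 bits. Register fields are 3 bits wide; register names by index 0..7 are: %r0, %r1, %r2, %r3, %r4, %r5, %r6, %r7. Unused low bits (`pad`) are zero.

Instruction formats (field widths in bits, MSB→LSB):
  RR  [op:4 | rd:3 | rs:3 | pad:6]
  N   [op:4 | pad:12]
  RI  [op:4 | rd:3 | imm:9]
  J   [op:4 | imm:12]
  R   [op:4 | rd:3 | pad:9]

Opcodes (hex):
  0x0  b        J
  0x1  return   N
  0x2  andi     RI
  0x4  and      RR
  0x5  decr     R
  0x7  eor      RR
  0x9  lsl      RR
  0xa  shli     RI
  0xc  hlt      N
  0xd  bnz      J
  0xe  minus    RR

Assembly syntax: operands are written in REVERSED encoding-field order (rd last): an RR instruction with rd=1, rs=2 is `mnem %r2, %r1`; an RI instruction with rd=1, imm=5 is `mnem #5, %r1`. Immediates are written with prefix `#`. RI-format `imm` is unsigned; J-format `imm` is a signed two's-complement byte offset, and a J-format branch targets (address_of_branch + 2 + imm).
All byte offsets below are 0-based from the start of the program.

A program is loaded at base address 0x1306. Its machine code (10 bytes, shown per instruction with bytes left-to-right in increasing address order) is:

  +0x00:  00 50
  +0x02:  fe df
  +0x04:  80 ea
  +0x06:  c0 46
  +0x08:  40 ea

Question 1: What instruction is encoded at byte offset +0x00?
decr %r0

@+00  little-endian(00 50) = 0x5000
  top 4b → 0x5 → decr [R]
  rd@[11:9]=0x0 ⇒ %r0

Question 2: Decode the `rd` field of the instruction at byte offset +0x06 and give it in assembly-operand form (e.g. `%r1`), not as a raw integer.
%r3

off 0x06: read c0 46 as little → 0x46c0
  top 4b → 0x4 → and [RR]
  rd@[11:9]=0x3 ⇒ %r3
  rs@[8:6]=0x3 ⇒ %r3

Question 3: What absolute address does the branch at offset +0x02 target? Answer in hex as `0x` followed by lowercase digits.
@+02  little-endian(fe df) = 0xdffe
  opcode bits[15:12]=0xd: bnz/J
  imm@[11:0]=0xffe (s12→-2) ⇒ #-2
  target = base 0x1306 + off 0x02 + 2 + imm -2 = 0x1308

0x1308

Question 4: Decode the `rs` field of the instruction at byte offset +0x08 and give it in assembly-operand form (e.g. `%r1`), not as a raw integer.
%r1

+0x08: 40 ea ⇒ word 0xea40 (little)
  op=0xea40>>12=0xe ⇒ minus (RR)
  rd: (w>>9)&0x7=0x5 → %r5
  rs: (w>>6)&0x7=0x1 → %r1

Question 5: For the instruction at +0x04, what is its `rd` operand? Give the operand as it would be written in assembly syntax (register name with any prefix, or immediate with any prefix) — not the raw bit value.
off 0x04: read 80 ea as little → 0xea80
  opcode bits[15:12]=0xe: minus/RR
  rd@[11:9]=0x5 ⇒ %r5
  rs@[8:6]=0x2 ⇒ %r2

%r5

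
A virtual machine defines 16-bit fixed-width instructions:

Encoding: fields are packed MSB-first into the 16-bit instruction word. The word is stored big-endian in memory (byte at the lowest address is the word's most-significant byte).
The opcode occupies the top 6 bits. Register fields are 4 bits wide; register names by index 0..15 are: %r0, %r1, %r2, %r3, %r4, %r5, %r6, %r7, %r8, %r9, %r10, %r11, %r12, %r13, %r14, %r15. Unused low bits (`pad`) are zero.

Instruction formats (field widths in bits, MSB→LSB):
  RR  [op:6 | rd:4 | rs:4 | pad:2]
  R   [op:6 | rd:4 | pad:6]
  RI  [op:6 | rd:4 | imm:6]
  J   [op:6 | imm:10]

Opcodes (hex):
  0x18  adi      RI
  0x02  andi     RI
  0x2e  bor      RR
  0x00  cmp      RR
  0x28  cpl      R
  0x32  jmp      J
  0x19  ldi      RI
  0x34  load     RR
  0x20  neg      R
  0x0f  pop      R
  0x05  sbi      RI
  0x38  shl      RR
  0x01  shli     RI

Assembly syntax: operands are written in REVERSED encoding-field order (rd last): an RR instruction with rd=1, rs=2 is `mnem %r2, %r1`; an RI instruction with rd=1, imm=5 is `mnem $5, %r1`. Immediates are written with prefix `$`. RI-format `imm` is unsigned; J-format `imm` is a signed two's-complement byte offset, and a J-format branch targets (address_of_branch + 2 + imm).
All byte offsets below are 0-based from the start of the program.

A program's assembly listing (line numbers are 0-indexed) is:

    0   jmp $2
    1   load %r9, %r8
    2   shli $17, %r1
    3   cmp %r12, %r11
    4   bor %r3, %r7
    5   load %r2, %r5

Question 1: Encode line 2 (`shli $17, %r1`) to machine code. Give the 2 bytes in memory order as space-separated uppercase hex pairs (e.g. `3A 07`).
line 2 (shli): pack op=0x1:6|rd=1:4|imm=17:6 = 0x0451; big→ 04 51

04 51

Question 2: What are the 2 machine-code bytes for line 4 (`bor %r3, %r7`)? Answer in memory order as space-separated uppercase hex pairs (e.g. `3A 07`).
B9 CC

L4: bor op=0x2e:6|rd=7:4|rs=3:4|pad=0:2 ⇒ 0xb9cc ⇒ big b9 cc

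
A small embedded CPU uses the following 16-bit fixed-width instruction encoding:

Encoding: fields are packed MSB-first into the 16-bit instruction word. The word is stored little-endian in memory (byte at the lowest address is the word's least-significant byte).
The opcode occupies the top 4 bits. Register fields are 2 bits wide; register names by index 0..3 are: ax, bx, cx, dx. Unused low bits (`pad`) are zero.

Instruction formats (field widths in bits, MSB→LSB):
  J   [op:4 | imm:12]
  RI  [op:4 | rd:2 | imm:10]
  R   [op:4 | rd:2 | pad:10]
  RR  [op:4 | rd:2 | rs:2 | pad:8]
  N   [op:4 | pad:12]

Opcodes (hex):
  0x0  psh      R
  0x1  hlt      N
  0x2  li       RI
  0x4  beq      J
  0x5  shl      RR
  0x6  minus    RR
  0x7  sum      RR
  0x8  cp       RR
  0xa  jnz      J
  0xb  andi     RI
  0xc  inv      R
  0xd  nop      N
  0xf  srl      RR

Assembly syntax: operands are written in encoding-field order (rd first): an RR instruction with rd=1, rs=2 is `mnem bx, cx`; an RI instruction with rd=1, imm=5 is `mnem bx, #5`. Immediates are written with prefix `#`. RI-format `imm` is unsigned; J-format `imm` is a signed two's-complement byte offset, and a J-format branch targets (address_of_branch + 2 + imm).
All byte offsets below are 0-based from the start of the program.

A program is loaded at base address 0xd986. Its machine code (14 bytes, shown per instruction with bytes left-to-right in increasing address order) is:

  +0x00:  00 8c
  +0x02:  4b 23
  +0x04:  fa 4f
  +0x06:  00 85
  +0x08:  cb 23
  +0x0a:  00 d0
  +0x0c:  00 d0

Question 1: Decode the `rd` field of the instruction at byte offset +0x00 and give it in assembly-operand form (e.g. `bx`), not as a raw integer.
@+00  little-endian(00 8c) = 0x8c00
  top 4b → 0x8 → cp [RR]
  [11:10] rd=3 = dx
  [9:8] rs=0 = ax

dx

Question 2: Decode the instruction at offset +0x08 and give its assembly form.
[08] cb 23 → 0x23cb
  opcode bits[15:12]=0x2: li/RI
  rd@[11:10]=0x0 ⇒ ax
  imm@[9:0]=0x3cb ⇒ #971

li ax, #971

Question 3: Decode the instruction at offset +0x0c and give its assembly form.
nop

off 0x0c: read 00 d0 as little → 0xd000
  top 4b → 0xd → nop [N]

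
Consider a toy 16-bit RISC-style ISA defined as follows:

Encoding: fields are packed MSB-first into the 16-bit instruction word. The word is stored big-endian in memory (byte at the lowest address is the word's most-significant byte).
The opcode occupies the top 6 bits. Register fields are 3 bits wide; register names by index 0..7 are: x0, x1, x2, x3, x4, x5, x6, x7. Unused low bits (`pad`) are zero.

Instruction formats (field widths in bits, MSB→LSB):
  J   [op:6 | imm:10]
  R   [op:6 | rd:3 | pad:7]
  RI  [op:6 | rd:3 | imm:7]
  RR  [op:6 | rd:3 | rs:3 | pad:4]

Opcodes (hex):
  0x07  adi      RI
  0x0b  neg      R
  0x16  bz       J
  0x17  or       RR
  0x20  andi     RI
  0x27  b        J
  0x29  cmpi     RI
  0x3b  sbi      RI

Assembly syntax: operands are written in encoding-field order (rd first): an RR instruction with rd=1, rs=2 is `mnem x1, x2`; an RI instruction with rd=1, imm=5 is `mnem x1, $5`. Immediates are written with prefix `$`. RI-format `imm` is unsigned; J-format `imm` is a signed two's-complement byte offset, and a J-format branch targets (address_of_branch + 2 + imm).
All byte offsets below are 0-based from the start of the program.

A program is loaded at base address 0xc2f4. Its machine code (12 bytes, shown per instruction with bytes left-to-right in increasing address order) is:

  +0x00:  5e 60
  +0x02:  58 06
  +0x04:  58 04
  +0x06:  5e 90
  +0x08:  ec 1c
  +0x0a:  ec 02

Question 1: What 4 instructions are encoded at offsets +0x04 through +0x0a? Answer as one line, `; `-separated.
bz $4; or x5, x1; sbi x0, $28; sbi x0, $2

@+04  big-endian(58 04) = 0x5804
  op=0x5804>>10=0x16 ⇒ bz (J)
  [9:0] imm=4 = $4
@+06  big-endian(5e 90) = 0x5e90
  op=0x5e90>>10=0x17 ⇒ or (RR)
  [9:7] rd=5 = x5
  [6:4] rs=1 = x1
@+08  big-endian(ec 1c) = 0xec1c
  op=0xec1c>>10=0x3b ⇒ sbi (RI)
  [9:7] rd=0 = x0
  [6:0] imm=28 = $28
@+0a  big-endian(ec 02) = 0xec02
  op=0xec02>>10=0x3b ⇒ sbi (RI)
  [9:7] rd=0 = x0
  [6:0] imm=2 = $2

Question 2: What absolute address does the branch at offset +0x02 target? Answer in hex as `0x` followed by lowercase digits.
0xc2fe

@+02  big-endian(58 06) = 0x5806
  op=0x5806>>10=0x16 ⇒ bz (J)
  imm: (w>>0)&0x3ff=0x6 → $6
  target = base 0xc2f4 + off 0x02 + 2 + imm 6 = 0xc2fe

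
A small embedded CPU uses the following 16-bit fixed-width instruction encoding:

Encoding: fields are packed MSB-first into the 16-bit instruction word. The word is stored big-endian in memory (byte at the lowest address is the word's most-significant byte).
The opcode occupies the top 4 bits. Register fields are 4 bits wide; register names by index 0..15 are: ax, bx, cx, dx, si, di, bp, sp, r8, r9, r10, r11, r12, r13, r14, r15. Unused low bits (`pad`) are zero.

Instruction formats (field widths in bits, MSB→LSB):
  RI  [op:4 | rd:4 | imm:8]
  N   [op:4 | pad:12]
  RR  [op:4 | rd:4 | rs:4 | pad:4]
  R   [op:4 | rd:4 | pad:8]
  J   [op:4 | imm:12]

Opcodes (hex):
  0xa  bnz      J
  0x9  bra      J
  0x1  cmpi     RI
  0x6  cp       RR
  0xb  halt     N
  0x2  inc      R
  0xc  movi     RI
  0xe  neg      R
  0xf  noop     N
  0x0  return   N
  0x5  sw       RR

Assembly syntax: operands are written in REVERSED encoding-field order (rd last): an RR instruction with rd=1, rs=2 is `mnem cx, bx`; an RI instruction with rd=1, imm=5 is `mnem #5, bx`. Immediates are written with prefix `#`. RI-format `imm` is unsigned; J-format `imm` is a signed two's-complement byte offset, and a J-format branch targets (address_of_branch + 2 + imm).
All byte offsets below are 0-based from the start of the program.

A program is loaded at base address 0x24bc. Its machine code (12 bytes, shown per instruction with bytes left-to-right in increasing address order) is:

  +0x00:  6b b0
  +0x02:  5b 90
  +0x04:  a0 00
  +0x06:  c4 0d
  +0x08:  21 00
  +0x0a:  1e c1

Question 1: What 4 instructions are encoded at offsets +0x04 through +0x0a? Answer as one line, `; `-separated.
bnz #0; movi #13, si; inc bx; cmpi #193, r14

@+04  big-endian(a0 00) = 0xa000
  op=0xa000>>12=0xa ⇒ bnz (J)
  imm: (w>>0)&0xfff=0x0 → #0
@+06  big-endian(c4 0d) = 0xc40d
  op=0xc40d>>12=0xc ⇒ movi (RI)
  rd: (w>>8)&0xf=0x4 → si
  imm: (w>>0)&0xff=0xd → #13
@+08  big-endian(21 00) = 0x2100
  op=0x2100>>12=0x2 ⇒ inc (R)
  rd: (w>>8)&0xf=0x1 → bx
@+0a  big-endian(1e c1) = 0x1ec1
  op=0x1ec1>>12=0x1 ⇒ cmpi (RI)
  rd: (w>>8)&0xf=0xe → r14
  imm: (w>>0)&0xff=0xc1 → #193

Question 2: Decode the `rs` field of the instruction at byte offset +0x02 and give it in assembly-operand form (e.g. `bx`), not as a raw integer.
[02] 5b 90 → 0x5b90
  op=0x5b90>>12=0x5 ⇒ sw (RR)
  rd@[11:8]=0xb ⇒ r11
  rs@[7:4]=0x9 ⇒ r9

r9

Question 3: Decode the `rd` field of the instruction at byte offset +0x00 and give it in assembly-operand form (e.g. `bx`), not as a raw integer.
r11

off 0x00: read 6b b0 as big → 0x6bb0
  op=0x6bb0>>12=0x6 ⇒ cp (RR)
  rd: (w>>8)&0xf=0xb → r11
  rs: (w>>4)&0xf=0xb → r11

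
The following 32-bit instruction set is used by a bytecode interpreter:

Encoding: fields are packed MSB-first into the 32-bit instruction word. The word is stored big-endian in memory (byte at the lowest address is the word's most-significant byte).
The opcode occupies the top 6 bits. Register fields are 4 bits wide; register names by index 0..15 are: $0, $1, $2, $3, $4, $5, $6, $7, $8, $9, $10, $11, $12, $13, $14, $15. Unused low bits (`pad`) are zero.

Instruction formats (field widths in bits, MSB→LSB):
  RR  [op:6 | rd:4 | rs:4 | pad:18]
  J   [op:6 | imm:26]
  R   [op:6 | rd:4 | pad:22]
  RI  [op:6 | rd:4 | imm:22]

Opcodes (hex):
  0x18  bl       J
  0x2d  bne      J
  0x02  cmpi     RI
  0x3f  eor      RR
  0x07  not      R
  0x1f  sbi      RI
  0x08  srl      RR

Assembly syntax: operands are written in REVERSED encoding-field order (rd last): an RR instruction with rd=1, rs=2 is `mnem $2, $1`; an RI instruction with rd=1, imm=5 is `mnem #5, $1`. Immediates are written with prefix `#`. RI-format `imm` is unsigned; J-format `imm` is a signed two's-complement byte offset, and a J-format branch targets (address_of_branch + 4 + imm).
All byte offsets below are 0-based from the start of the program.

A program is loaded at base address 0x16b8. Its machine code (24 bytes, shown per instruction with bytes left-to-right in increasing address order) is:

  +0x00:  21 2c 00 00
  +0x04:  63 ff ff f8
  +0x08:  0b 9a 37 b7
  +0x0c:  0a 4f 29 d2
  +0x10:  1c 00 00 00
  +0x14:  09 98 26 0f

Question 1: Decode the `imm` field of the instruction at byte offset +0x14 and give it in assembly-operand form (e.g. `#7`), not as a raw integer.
[14] 09 98 26 0f → 0x0998260f
  opcode bits[31:26]=0x2: cmpi/RI
  rd@[25:22]=0x6 ⇒ $6
  imm@[21:0]=0x18260f ⇒ #1582607

#1582607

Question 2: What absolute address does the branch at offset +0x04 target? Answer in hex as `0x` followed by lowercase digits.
[04] 63 ff ff f8 → 0x63fffff8
  top 6b → 0x18 → bl [J]
  [25:0] imm=67108856 (s26→-8) = #-8
  target = base 0x16b8 + off 0x04 + 4 + imm -8 = 0x16b8

0x16b8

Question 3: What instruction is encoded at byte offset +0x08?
cmpi #1718199, $14

@+08  big-endian(0b 9a 37 b7) = 0x0b9a37b7
  opcode bits[31:26]=0x2: cmpi/RI
  rd@[25:22]=0xe ⇒ $14
  imm@[21:0]=0x1a37b7 ⇒ #1718199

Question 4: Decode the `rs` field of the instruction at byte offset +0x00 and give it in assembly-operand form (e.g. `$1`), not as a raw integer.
@+00  big-endian(21 2c 00 00) = 0x212c0000
  opcode bits[31:26]=0x8: srl/RR
  [25:22] rd=4 = $4
  [21:18] rs=11 = $11

$11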